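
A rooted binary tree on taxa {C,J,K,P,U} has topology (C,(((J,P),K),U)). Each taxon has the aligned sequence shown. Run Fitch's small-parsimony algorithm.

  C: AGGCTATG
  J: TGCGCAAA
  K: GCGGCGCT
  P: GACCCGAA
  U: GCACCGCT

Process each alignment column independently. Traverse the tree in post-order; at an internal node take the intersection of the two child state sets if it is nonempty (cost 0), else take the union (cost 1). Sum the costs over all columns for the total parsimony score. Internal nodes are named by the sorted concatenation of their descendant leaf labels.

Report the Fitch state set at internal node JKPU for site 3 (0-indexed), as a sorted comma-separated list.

[col 0] JP: children J:{T}, P:{G} ∪→ {G,T}; cost 1
[col 0] JKP: children JP:{G,T}, K:{G} ∩→ {G}; cost 0
[col 0] JKPU: children JKP:{G}, U:{G} ∩→ {G}; cost 0
[col 0] CJKPU: children C:{A}, JKPU:{G} ∪→ {A,G}; cost 1
[col 1] JP: children J:{G}, P:{A} ∪→ {A,G}; cost 1
[col 1] JKP: children JP:{A,G}, K:{C} ∪→ {A,C,G}; cost 1
[col 1] JKPU: children JKP:{A,C,G}, U:{C} ∩→ {C}; cost 0
[col 1] CJKPU: children C:{G}, JKPU:{C} ∪→ {C,G}; cost 1
[col 2] JP: children J:{C}, P:{C} ∩→ {C}; cost 0
[col 2] JKP: children JP:{C}, K:{G} ∪→ {C,G}; cost 1
[col 2] JKPU: children JKP:{C,G}, U:{A} ∪→ {A,C,G}; cost 1
[col 2] CJKPU: children C:{G}, JKPU:{A,C,G} ∩→ {G}; cost 0
[col 3] JP: children J:{G}, P:{C} ∪→ {C,G}; cost 1
[col 3] JKP: children JP:{C,G}, K:{G} ∩→ {G}; cost 0
[col 3] JKPU: children JKP:{G}, U:{C} ∪→ {C,G}; cost 1
[col 3] CJKPU: children C:{C}, JKPU:{C,G} ∩→ {C}; cost 0
[col 4] JP: children J:{C}, P:{C} ∩→ {C}; cost 0
[col 4] JKP: children JP:{C}, K:{C} ∩→ {C}; cost 0
[col 4] JKPU: children JKP:{C}, U:{C} ∩→ {C}; cost 0
[col 4] CJKPU: children C:{T}, JKPU:{C} ∪→ {C,T}; cost 1
[col 5] JP: children J:{A}, P:{G} ∪→ {A,G}; cost 1
[col 5] JKP: children JP:{A,G}, K:{G} ∩→ {G}; cost 0
[col 5] JKPU: children JKP:{G}, U:{G} ∩→ {G}; cost 0
[col 5] CJKPU: children C:{A}, JKPU:{G} ∪→ {A,G}; cost 1
[col 6] JP: children J:{A}, P:{A} ∩→ {A}; cost 0
[col 6] JKP: children JP:{A}, K:{C} ∪→ {A,C}; cost 1
[col 6] JKPU: children JKP:{A,C}, U:{C} ∩→ {C}; cost 0
[col 6] CJKPU: children C:{T}, JKPU:{C} ∪→ {C,T}; cost 1
[col 7] JP: children J:{A}, P:{A} ∩→ {A}; cost 0
[col 7] JKP: children JP:{A}, K:{T} ∪→ {A,T}; cost 1
[col 7] JKPU: children JKP:{A,T}, U:{T} ∩→ {T}; cost 0
[col 7] CJKPU: children C:{G}, JKPU:{T} ∪→ {G,T}; cost 1
per-site changes: [2, 3, 2, 2, 1, 2, 2, 2]; total = 16

C,G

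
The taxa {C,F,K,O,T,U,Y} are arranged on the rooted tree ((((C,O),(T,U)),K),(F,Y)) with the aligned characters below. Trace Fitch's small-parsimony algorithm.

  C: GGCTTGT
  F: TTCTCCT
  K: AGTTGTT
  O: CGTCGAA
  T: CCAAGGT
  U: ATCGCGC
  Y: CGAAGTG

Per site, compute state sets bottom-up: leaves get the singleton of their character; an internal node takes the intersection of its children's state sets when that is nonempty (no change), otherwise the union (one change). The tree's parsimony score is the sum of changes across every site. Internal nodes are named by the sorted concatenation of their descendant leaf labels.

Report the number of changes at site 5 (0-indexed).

CO@0: {G} ∪ {C} = {C,G} (union, +1)
TU@0: {C} ∪ {A} = {A,C} (union, +1)
COTU@0: {C,G} ∩ {A,C} = {C} (intersection, +0)
CKOTU@0: {C} ∪ {A} = {A,C} (union, +1)
FY@0: {T} ∪ {C} = {C,T} (union, +1)
CFKOTUY@0: {A,C} ∩ {C,T} = {C} (intersection, +0)
CO@1: {G} ∩ {G} = {G} (intersection, +0)
TU@1: {C} ∪ {T} = {C,T} (union, +1)
COTU@1: {G} ∪ {C,T} = {C,G,T} (union, +1)
CKOTU@1: {C,G,T} ∩ {G} = {G} (intersection, +0)
FY@1: {T} ∪ {G} = {G,T} (union, +1)
CFKOTUY@1: {G} ∩ {G,T} = {G} (intersection, +0)
CO@2: {C} ∪ {T} = {C,T} (union, +1)
TU@2: {A} ∪ {C} = {A,C} (union, +1)
COTU@2: {C,T} ∩ {A,C} = {C} (intersection, +0)
CKOTU@2: {C} ∪ {T} = {C,T} (union, +1)
FY@2: {C} ∪ {A} = {A,C} (union, +1)
CFKOTUY@2: {C,T} ∩ {A,C} = {C} (intersection, +0)
CO@3: {T} ∪ {C} = {C,T} (union, +1)
TU@3: {A} ∪ {G} = {A,G} (union, +1)
COTU@3: {C,T} ∪ {A,G} = {A,C,G,T} (union, +1)
CKOTU@3: {A,C,G,T} ∩ {T} = {T} (intersection, +0)
FY@3: {T} ∪ {A} = {A,T} (union, +1)
CFKOTUY@3: {T} ∩ {A,T} = {T} (intersection, +0)
CO@4: {T} ∪ {G} = {G,T} (union, +1)
TU@4: {G} ∪ {C} = {C,G} (union, +1)
COTU@4: {G,T} ∩ {C,G} = {G} (intersection, +0)
CKOTU@4: {G} ∩ {G} = {G} (intersection, +0)
FY@4: {C} ∪ {G} = {C,G} (union, +1)
CFKOTUY@4: {G} ∩ {C,G} = {G} (intersection, +0)
CO@5: {G} ∪ {A} = {A,G} (union, +1)
TU@5: {G} ∩ {G} = {G} (intersection, +0)
COTU@5: {A,G} ∩ {G} = {G} (intersection, +0)
CKOTU@5: {G} ∪ {T} = {G,T} (union, +1)
FY@5: {C} ∪ {T} = {C,T} (union, +1)
CFKOTUY@5: {G,T} ∩ {C,T} = {T} (intersection, +0)
CO@6: {T} ∪ {A} = {A,T} (union, +1)
TU@6: {T} ∪ {C} = {C,T} (union, +1)
COTU@6: {A,T} ∩ {C,T} = {T} (intersection, +0)
CKOTU@6: {T} ∩ {T} = {T} (intersection, +0)
FY@6: {T} ∪ {G} = {G,T} (union, +1)
CFKOTUY@6: {T} ∩ {G,T} = {T} (intersection, +0)
per-site changes: [4, 3, 4, 4, 3, 3, 3]; total = 24

3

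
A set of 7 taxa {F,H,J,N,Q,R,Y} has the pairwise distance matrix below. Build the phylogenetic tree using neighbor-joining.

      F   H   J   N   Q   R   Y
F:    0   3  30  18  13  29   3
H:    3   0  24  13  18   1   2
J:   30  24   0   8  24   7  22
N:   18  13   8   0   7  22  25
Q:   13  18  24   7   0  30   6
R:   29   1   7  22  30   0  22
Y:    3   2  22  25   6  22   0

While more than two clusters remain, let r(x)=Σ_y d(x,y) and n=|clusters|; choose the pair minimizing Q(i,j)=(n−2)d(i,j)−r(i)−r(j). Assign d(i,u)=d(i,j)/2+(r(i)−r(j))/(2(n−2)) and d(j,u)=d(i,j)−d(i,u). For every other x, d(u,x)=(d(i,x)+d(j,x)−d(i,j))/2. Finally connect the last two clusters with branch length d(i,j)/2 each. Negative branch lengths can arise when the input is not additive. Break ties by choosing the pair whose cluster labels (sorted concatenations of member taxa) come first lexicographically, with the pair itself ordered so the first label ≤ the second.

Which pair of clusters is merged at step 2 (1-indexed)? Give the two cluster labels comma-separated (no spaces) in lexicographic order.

iteration 1: select J,R (d=7, Q=-191); attach at lengths (39/10, 31/10); label the merged cluster JR
  updated: d(F,JR)=26, d(H,JR)=9, d(JR,N)=23/2, d(JR,Q)=47/2, d(JR,Y)=37/2
iteration 2: select JR,N (d=23/2, Q=-117); attach at lengths (15/2, 4); label the merged cluster JNR
  updated: d(F,JNR)=65/4, d(H,JNR)=21/4, d(JNR,Q)=19/2, d(JNR,Y)=16
iteration 3: select JNR,Q (d=19/2, Q=-65); attach at lengths (29/6, 14/3); label the merged cluster JNQR
  updated: d(F,JNQR)=79/8, d(H,JNQR)=55/8, d(JNQR,Y)=25/4
iteration 4: select F,H (d=3, Q=-87/4); attach at lengths (5/2, 1/2); label the merged cluster FH
  updated: d(FH,JNQR)=55/8, d(FH,Y)=1
iteration 5: select FH,JNQR (d=55/8, Q=-113/8); attach at lengths (13/16, 97/16); label the merged cluster FHJNQR
  updated: d(FHJNQR,Y)=3/16
iteration 6: select FHJNQR,Y (d=3/16); attach at lengths (3/32, 3/32); label the merged cluster FHJNQRY
final tree: (((F:5/2,H:1/2):13/16,(((J:39/10,R:31/10):15/2,N:4):29/6,Q:14/3):97/16):3/32,Y:3/32)
total length: 609/16

JR,N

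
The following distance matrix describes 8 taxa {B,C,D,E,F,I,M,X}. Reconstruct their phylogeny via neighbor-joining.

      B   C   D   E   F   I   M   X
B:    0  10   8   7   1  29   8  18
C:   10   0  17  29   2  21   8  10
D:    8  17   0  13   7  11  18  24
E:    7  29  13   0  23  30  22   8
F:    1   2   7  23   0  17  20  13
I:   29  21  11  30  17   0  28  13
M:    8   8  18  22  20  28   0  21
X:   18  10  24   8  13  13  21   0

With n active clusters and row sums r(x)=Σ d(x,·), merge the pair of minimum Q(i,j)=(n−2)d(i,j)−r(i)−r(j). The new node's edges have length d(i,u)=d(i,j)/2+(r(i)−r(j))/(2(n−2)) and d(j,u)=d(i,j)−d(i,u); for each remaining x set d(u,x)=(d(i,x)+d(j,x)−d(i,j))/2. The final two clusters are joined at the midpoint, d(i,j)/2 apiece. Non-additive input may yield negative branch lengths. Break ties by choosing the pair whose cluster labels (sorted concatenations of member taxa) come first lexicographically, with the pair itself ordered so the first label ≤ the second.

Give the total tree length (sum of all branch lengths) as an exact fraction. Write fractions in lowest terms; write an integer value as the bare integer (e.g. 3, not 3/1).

47

iteration 1: select E,X (d=8, Q=-191); attach at lengths (73/12, 23/12); label the merged cluster EX
  updated: d(B,EX)=17/2, d(C,EX)=31/2, d(D,EX)=29/2, d(EX,F)=14, d(EX,I)=35/2, d(EX,M)=35/2
iteration 2: select D,I (d=11, Q=-144); attach at lengths (7/10, 103/10); label the merged cluster DI
  updated: d(B,DI)=13, d(C,DI)=27/2, d(DI,EX)=21/2, d(DI,F)=13/2, d(DI,M)=35/2
iteration 3: select C,M (d=8, Q=-88); attach at lengths (5/4, 27/4); label the merged cluster CM
  updated: d(B,CM)=5, d(CM,DI)=23/2, d(CM,EX)=25/2, d(CM,F)=7
iteration 4: select DI,EX (d=21/2, Q=-111/2); attach at lengths (55/12, 71/12); label the merged cluster DEIX
  updated: d(B,DEIX)=11/2, d(CM,DEIX)=27/4, d(DEIX,F)=5
iteration 5: select B,F (d=1, Q=-45/2); attach at lengths (1/8, 7/8); label the merged cluster BF
  updated: d(BF,CM)=11/2, d(BF,DEIX)=19/4
iteration 6: select BF,CM (d=11/2, Q=-17); attach at lengths (7/4, 15/4); label the merged cluster BCFM
  updated: d(BCFM,DEIX)=3
iteration 7: select BCFM,DEIX (d=3); attach at lengths (3/2, 3/2); label the merged cluster BCDEFIMX
final tree: (((B:1/8,F:7/8):7/4,(C:5/4,M:27/4):15/4):3/2,((D:7/10,I:103/10):55/12,(E:73/12,X:23/12):71/12):3/2)
total length: 47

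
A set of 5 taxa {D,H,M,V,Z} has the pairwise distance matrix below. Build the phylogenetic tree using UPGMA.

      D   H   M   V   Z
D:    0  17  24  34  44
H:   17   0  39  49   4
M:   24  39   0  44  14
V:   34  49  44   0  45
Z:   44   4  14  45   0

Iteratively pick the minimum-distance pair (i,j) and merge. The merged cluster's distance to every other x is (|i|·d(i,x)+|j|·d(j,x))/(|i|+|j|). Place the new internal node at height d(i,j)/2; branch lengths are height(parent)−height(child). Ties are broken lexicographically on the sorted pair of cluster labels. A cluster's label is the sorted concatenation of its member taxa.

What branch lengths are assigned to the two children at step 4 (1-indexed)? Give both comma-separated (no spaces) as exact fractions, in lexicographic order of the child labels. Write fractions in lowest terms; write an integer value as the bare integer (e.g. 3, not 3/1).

29/4,43/2

step 1: merge (H,Z) at d=4; branch lengths H→2, Z→2; new cluster HZ
  updated: d(D,HZ)=61/2, d(HZ,M)=53/2, d(HZ,V)=47
step 2: merge (D,M) at d=24; branch lengths D→12, M→12; new cluster DM
  updated: d(DM,HZ)=57/2, d(DM,V)=39
step 3: merge (DM,HZ) at d=57/2; branch lengths DM→9/4, HZ→49/4; new cluster DHMZ
  updated: d(DHMZ,V)=43
step 4: merge (DHMZ,V) at d=43; branch lengths DHMZ→29/4, V→43/2; new cluster DHMVZ
final tree: (((D:12,M:12):9/4,(H:2,Z:2):49/4):29/4,V:43/2)
total length: 285/4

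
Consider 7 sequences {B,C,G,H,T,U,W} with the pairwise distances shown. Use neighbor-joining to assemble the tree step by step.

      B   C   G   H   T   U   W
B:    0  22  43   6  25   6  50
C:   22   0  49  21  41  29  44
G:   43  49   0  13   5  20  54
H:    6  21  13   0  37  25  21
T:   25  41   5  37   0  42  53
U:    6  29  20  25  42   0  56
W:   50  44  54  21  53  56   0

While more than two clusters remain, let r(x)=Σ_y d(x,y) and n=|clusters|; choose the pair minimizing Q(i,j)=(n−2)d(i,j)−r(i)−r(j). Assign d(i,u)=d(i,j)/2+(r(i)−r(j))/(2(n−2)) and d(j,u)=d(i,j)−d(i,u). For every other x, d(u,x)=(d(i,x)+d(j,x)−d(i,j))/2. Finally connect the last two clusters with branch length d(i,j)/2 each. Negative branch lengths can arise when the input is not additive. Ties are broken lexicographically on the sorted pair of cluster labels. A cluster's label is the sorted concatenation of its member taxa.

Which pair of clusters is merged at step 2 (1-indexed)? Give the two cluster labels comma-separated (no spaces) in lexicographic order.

B,U

iteration 1: select G,T (d=5, Q=-362); attach at lengths (3/5, 22/5); label the merged cluster GT
  updated: d(B,GT)=63/2, d(C,GT)=85/2, d(GT,H)=45/2, d(GT,U)=57/2, d(GT,W)=51
iteration 2: select B,U (d=6, Q=-236); attach at lengths (-5/8, 53/8); label the merged cluster BU
  updated: d(BU,C)=45/2, d(BU,GT)=27, d(BU,H)=25/2, d(BU,W)=50
iteration 3: select H,W (d=21, Q=-180); attach at lengths (-13/3, 76/3); label the merged cluster HW
  updated: d(BU,HW)=83/4, d(C,HW)=22, d(GT,HW)=105/4
iteration 4: select BU,C (d=45/2, Q=-449/4); attach at lengths (113/16, 247/16); label the merged cluster BCU
  updated: d(BCU,GT)=47/2, d(BCU,HW)=81/8
iteration 5: select BCU,GT (d=47/2, Q=-479/8); attach at lengths (59/16, 317/16); label the merged cluster BCGTU
  updated: d(BCGTU,HW)=103/16
iteration 6: select BCGTU,HW (d=103/16); attach at lengths (103/32, 103/32); label the merged cluster BCGHTUW
final tree: ((((B:-5/8,U:53/8):113/16,C:247/16):59/16,(G:3/5,T:22/5):317/16):103/32,(H:-13/3,W:76/3):103/32)
total length: 1351/16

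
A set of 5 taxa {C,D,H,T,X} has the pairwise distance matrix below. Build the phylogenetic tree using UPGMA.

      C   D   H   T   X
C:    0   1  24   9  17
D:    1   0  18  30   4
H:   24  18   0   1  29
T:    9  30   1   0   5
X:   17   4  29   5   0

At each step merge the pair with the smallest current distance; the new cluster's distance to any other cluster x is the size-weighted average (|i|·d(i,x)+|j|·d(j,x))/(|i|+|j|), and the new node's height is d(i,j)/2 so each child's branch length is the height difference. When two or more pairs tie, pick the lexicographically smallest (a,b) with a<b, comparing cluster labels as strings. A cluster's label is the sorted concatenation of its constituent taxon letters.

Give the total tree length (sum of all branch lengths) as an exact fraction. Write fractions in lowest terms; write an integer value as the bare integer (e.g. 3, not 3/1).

iteration 1: select C,D (d=1); attach at lengths (1/2, 1/2); label the merged cluster CD
  updated: d(CD,H)=21, d(CD,T)=39/2, d(CD,X)=21/2
iteration 2: select H,T (d=1); attach at lengths (1/2, 1/2); label the merged cluster HT
  updated: d(CD,HT)=81/4, d(HT,X)=17
iteration 3: select CD,X (d=21/2); attach at lengths (19/4, 21/4); label the merged cluster CDX
  updated: d(CDX,HT)=115/6
iteration 4: select CDX,HT (d=115/6); attach at lengths (13/3, 109/12); label the merged cluster CDHTX
final tree: (((C:1/2,D:1/2):19/4,X:21/4):13/3,(H:1/2,T:1/2):109/12)
total length: 305/12

305/12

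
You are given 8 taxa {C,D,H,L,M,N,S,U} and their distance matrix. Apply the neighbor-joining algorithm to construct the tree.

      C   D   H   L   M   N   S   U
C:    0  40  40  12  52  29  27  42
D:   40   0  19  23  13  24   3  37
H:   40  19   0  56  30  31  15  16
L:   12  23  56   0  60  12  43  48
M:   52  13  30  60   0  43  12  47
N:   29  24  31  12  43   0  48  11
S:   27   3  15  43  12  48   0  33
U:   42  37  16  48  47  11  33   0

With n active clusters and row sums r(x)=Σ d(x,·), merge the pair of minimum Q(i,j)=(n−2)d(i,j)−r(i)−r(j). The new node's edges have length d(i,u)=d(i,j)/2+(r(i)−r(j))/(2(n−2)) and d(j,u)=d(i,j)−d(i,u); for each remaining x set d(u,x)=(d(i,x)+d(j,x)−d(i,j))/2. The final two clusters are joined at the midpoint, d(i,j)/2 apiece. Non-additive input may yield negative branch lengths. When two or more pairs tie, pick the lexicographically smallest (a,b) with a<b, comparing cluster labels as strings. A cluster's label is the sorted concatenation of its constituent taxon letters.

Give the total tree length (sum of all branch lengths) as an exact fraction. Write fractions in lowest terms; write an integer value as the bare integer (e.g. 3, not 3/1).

iteration 1: select C,L (d=12, Q=-424); attach at lengths (5, 7); label the merged cluster CL
  updated: d(CL,D)=51/2, d(CL,H)=42, d(CL,M)=50, d(CL,N)=29/2, d(CL,S)=29, d(CL,U)=39
iteration 2: select N,U (d=11, Q=-599/2); attach at lengths (87/20, 133/20); label the merged cluster NU
  updated: d(CL,NU)=85/4, d(D,NU)=25, d(H,NU)=18, d(M,NU)=79/2, d(NU,S)=35
iteration 3: select CL,NU (d=85/4, Q=-443/2); attach at lengths (57/4, 7); label the merged cluster CLNU
  updated: d(CLNU,D)=117/8, d(CLNU,H)=155/8, d(CLNU,M)=273/8, d(CLNU,S)=171/8
iteration 4: select CLNU,H (d=155/8, Q=-459/4); attach at lengths (257/24, 26/3); label the merged cluster CHLNU
  updated: d(CHLNU,D)=57/8, d(CHLNU,M)=179/8, d(CHLNU,S)=17/2
iteration 5: select CHLNU,D (d=57/8, Q=-375/8); attach at lengths (233/32, -5/32); label the merged cluster CDHLNU
  updated: d(CDHLNU,M)=113/8, d(CDHLNU,S)=35/16
iteration 6: select CDHLNU,M (d=113/8, Q=-453/16); attach at lengths (69/32, 383/32); label the merged cluster CDHLMNU
  updated: d(CDHLMNU,S)=1/32
iteration 7: select CDHLMNU,S (d=1/32); attach at lengths (1/64, 1/64); label the merged cluster CDHLMNSU
final tree: ((((((C:5,L:7):57/4,(N:87/20,U:133/20):7):257/24,H:26/3):233/32,D:-5/32):69/32,M:383/32):1/64,S:1/64)
total length: 2717/32

2717/32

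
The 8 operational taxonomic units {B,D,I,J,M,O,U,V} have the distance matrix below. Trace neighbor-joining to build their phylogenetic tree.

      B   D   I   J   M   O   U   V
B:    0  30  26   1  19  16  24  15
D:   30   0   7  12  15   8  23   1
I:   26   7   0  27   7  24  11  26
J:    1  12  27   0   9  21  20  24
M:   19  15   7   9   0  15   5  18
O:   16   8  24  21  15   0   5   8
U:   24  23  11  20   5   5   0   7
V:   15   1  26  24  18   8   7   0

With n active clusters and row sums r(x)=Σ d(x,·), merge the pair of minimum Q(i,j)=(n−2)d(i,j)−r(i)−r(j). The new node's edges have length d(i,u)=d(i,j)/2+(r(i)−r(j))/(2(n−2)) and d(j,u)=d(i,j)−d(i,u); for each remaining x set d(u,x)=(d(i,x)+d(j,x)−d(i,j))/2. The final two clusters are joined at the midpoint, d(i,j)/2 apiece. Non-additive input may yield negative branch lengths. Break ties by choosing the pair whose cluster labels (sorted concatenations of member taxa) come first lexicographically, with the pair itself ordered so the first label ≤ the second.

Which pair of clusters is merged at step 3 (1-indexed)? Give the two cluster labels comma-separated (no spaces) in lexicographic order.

DV,O

iteration 1: select B,J (d=1, Q=-239); attach at lengths (23/12, -11/12); label the merged cluster BJ
  updated: d(BJ,D)=41/2, d(BJ,I)=26, d(BJ,M)=27/2, d(BJ,O)=18, d(BJ,U)=43/2, d(BJ,V)=19
iteration 2: select D,V (d=1, Q=-297/2); attach at lengths (1/20, 19/20); label the merged cluster DV
  updated: d(BJ,DV)=77/4, d(DV,I)=16, d(DV,M)=16, d(DV,O)=15/2, d(DV,U)=29/2
iteration 3: select DV,O (d=15/2, Q=-451/4); attach at lengths (135/32, 105/32); label the merged cluster DOV
  updated: d(BJ,DOV)=119/8, d(DOV,I)=65/4, d(DOV,M)=47/4, d(DOV,U)=6
iteration 4: select BJ,DOV (d=119/8, Q=-641/8); attach at lengths (191/16, 47/16); label the merged cluster BDJOV
  updated: d(BDJOV,I)=219/16, d(BDJOV,M)=83/16, d(BDJOV,U)=101/16
iteration 5: select BDJOV,U (d=101/16, Q=-279/8); attach at lengths (31/8, 39/16); label the merged cluster BDJOUV
  updated: d(BDJOUV,I)=147/16, d(BDJOUV,M)=31/16
iteration 6: select BDJOUV,I (d=147/16, Q=-145/8); attach at lengths (33/16, 57/8); label the merged cluster BDIJOUV
  updated: d(BDIJOUV,M)=-1/8
iteration 7: select BDIJOUV,M (d=-1/8); attach at lengths (-1/16, -1/16); label the merged cluster BDIJMOUV
final tree: (((((B:23/12,J:-11/12):191/16,((D:1/20,V:19/20):135/32,O:105/32):47/16):31/8,U:39/16):33/16,I:57/8):-1/16,M:-1/16)
total length: 159/4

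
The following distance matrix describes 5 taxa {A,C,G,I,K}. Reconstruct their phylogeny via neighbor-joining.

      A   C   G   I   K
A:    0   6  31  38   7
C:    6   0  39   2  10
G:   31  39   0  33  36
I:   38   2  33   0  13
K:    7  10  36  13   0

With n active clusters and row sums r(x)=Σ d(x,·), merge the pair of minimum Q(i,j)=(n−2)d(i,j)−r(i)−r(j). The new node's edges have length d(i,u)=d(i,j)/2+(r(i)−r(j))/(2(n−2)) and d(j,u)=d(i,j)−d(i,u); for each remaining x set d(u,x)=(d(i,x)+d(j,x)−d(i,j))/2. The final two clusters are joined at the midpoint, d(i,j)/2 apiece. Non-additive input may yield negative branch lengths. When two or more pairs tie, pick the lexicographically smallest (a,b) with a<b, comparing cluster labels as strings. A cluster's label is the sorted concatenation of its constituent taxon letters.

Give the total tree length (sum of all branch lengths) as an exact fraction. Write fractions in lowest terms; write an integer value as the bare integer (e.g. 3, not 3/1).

95/2

iteration 1: select C,I (d=2, Q=-137); attach at lengths (-23/6, 35/6); label the merged cluster CI
  updated: d(A,CI)=21, d(CI,G)=35, d(CI,K)=21/2
iteration 2: select A,G (d=31, Q=-99); attach at lengths (19/4, 105/4); label the merged cluster AG
  updated: d(AG,CI)=25/2, d(AG,K)=6
iteration 3: select AG,CI (d=25/2, Q=-29); attach at lengths (4, 17/2); label the merged cluster ACGI
  updated: d(ACGI,K)=2
iteration 4: select ACGI,K (d=2); attach at lengths (1, 1); label the merged cluster ACGIK
final tree: (((A:19/4,G:105/4):4,(C:-23/6,I:35/6):17/2):1,K:1)
total length: 95/2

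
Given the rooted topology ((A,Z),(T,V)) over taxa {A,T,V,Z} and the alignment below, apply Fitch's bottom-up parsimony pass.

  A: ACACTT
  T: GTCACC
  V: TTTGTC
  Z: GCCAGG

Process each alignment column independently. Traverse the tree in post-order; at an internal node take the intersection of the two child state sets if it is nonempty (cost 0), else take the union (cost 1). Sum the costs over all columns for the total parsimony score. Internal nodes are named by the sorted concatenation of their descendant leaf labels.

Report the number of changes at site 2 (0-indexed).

[col 0] AZ: children A:{A}, Z:{G} ∪→ {A,G}; cost 1
[col 0] TV: children T:{G}, V:{T} ∪→ {G,T}; cost 1
[col 0] ATVZ: children AZ:{A,G}, TV:{G,T} ∩→ {G}; cost 0
[col 1] AZ: children A:{C}, Z:{C} ∩→ {C}; cost 0
[col 1] TV: children T:{T}, V:{T} ∩→ {T}; cost 0
[col 1] ATVZ: children AZ:{C}, TV:{T} ∪→ {C,T}; cost 1
[col 2] AZ: children A:{A}, Z:{C} ∪→ {A,C}; cost 1
[col 2] TV: children T:{C}, V:{T} ∪→ {C,T}; cost 1
[col 2] ATVZ: children AZ:{A,C}, TV:{C,T} ∩→ {C}; cost 0
[col 3] AZ: children A:{C}, Z:{A} ∪→ {A,C}; cost 1
[col 3] TV: children T:{A}, V:{G} ∪→ {A,G}; cost 1
[col 3] ATVZ: children AZ:{A,C}, TV:{A,G} ∩→ {A}; cost 0
[col 4] AZ: children A:{T}, Z:{G} ∪→ {G,T}; cost 1
[col 4] TV: children T:{C}, V:{T} ∪→ {C,T}; cost 1
[col 4] ATVZ: children AZ:{G,T}, TV:{C,T} ∩→ {T}; cost 0
[col 5] AZ: children A:{T}, Z:{G} ∪→ {G,T}; cost 1
[col 5] TV: children T:{C}, V:{C} ∩→ {C}; cost 0
[col 5] ATVZ: children AZ:{G,T}, TV:{C} ∪→ {C,G,T}; cost 1
per-site changes: [2, 1, 2, 2, 2, 2]; total = 11

2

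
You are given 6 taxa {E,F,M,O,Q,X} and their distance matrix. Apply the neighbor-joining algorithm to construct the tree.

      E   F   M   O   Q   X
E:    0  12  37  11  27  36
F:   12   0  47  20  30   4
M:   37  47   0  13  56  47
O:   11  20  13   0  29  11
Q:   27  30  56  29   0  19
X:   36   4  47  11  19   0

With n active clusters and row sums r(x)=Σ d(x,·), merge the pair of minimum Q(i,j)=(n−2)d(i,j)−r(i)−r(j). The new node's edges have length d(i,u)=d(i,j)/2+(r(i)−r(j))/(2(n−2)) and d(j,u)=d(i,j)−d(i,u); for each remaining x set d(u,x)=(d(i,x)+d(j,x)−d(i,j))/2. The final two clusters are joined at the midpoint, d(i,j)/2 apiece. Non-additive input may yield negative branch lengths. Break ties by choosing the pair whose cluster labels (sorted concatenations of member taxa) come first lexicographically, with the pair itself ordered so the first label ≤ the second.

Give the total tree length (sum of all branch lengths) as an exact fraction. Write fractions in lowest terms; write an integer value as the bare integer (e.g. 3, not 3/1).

step 1: merge (M,O) at d=13, Q=-232; branch lengths M→21, O→-8; new cluster MO
  updated: d(E,MO)=35/2, d(F,MO)=27, d(MO,Q)=36, d(MO,X)=45/2
step 2: merge (E,MO) at d=35/2, Q=-143; branch lengths E→7, MO→21/2; new cluster EMO
  updated: d(EMO,F)=43/4, d(EMO,Q)=91/4, d(EMO,X)=41/2
step 3: merge (EMO,Q) at d=91/4, Q=-321/4; branch lengths EMO→111/16, Q→253/16; new cluster EMOQ
  updated: d(EMOQ,F)=9, d(EMOQ,X)=67/8
step 4: merge (EMOQ,F) at d=9, Q=-171/8; branch lengths EMOQ→107/16, F→37/16; new cluster EFMOQ
  updated: d(EFMOQ,X)=27/16
step 5: merge (EFMOQ,X) at d=27/16; branch lengths EFMOQ→27/32, X→27/32; new cluster EFMOQX
final tree: ((((E:7,(M:21,O:-8):21/2):111/16,Q:253/16):107/16,F:37/16):27/32,X:27/32)
total length: 1023/16

1023/16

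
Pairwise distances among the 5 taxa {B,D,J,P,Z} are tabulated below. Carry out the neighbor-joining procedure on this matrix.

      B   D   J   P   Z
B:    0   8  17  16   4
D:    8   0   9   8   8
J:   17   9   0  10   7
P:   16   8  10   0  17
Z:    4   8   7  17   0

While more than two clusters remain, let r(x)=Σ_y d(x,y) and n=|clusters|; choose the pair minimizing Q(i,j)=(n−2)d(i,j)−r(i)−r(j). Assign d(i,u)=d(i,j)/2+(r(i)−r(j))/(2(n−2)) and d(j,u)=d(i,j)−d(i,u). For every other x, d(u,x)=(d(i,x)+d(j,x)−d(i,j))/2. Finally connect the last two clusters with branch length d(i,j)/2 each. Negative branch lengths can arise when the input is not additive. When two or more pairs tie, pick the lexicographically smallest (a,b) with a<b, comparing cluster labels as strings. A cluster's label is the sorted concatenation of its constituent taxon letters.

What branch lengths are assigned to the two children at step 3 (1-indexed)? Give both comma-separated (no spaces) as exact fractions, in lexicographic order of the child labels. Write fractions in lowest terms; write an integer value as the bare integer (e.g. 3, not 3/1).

19/8,33/8

1. join B+Z (d=4, Q=-69) ⇒ BZ; edges |B|=7/2, |Z|=1/2
  updated: d(BZ,D)=6, d(BZ,J)=10, d(BZ,P)=29/2
2. join BZ+D (d=6, Q=-83/2) ⇒ BDZ; edges |BZ|=39/8, |D|=9/8
  updated: d(BDZ,J)=13/2, d(BDZ,P)=33/4
3. join BDZ+J (d=13/2, Q=-99/4) ⇒ BDJZ; edges |BDZ|=19/8, |J|=33/8
  updated: d(BDJZ,P)=47/8
4. join BDJZ+P (d=47/8) ⇒ BDJPZ; edges |BDJZ|=47/16, |P|=47/16
final tree: ((((B:7/2,Z:1/2):39/8,D:9/8):19/8,J:33/8):47/16,P:47/16)
total length: 179/8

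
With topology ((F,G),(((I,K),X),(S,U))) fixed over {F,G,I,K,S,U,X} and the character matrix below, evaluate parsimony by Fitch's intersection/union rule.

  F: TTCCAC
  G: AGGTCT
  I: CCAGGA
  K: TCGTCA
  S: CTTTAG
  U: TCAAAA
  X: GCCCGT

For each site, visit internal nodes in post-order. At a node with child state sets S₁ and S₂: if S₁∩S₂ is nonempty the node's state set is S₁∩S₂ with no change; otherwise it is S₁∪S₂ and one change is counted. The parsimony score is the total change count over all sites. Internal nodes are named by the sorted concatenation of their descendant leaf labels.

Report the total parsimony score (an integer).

23

site 0, node FG: F={T} ∪ G={A} → {A,T} (+1)
site 0, node IK: I={C} ∪ K={T} → {C,T} (+1)
site 0, node IKX: IK={C,T} ∪ X={G} → {C,G,T} (+1)
site 0, node SU: S={C} ∪ U={T} → {C,T} (+1)
site 0, node IKSUX: IKX={C,G,T} ∩ SU={C,T} → {C,T} (+0)
site 0, node FGIKSUX: FG={A,T} ∩ IKSUX={C,T} → {T} (+0)
site 1, node FG: F={T} ∪ G={G} → {G,T} (+1)
site 1, node IK: I={C} ∩ K={C} → {C} (+0)
site 1, node IKX: IK={C} ∩ X={C} → {C} (+0)
site 1, node SU: S={T} ∪ U={C} → {C,T} (+1)
site 1, node IKSUX: IKX={C} ∩ SU={C,T} → {C} (+0)
site 1, node FGIKSUX: FG={G,T} ∪ IKSUX={C} → {C,G,T} (+1)
site 2, node FG: F={C} ∪ G={G} → {C,G} (+1)
site 2, node IK: I={A} ∪ K={G} → {A,G} (+1)
site 2, node IKX: IK={A,G} ∪ X={C} → {A,C,G} (+1)
site 2, node SU: S={T} ∪ U={A} → {A,T} (+1)
site 2, node IKSUX: IKX={A,C,G} ∩ SU={A,T} → {A} (+0)
site 2, node FGIKSUX: FG={C,G} ∪ IKSUX={A} → {A,C,G} (+1)
site 3, node FG: F={C} ∪ G={T} → {C,T} (+1)
site 3, node IK: I={G} ∪ K={T} → {G,T} (+1)
site 3, node IKX: IK={G,T} ∪ X={C} → {C,G,T} (+1)
site 3, node SU: S={T} ∪ U={A} → {A,T} (+1)
site 3, node IKSUX: IKX={C,G,T} ∩ SU={A,T} → {T} (+0)
site 3, node FGIKSUX: FG={C,T} ∩ IKSUX={T} → {T} (+0)
site 4, node FG: F={A} ∪ G={C} → {A,C} (+1)
site 4, node IK: I={G} ∪ K={C} → {C,G} (+1)
site 4, node IKX: IK={C,G} ∩ X={G} → {G} (+0)
site 4, node SU: S={A} ∩ U={A} → {A} (+0)
site 4, node IKSUX: IKX={G} ∪ SU={A} → {A,G} (+1)
site 4, node FGIKSUX: FG={A,C} ∩ IKSUX={A,G} → {A} (+0)
site 5, node FG: F={C} ∪ G={T} → {C,T} (+1)
site 5, node IK: I={A} ∩ K={A} → {A} (+0)
site 5, node IKX: IK={A} ∪ X={T} → {A,T} (+1)
site 5, node SU: S={G} ∪ U={A} → {A,G} (+1)
site 5, node IKSUX: IKX={A,T} ∩ SU={A,G} → {A} (+0)
site 5, node FGIKSUX: FG={C,T} ∪ IKSUX={A} → {A,C,T} (+1)
per-site changes: [4, 3, 5, 4, 3, 4]; total = 23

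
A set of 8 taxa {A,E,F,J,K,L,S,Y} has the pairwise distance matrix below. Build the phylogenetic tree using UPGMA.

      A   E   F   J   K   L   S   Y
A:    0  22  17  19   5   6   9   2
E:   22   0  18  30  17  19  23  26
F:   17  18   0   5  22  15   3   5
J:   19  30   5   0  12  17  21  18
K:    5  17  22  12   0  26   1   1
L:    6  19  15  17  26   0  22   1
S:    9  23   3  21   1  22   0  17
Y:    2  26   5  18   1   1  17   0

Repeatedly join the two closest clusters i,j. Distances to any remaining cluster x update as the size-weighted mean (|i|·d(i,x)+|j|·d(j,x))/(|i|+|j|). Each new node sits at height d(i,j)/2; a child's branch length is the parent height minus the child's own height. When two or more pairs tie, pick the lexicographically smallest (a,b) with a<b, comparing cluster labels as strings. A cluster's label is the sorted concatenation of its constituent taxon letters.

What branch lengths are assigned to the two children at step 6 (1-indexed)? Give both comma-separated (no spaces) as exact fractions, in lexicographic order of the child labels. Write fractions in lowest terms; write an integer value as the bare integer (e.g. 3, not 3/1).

step 1: merge (K,S) at d=1; branch lengths K→1/2, S→1/2; new cluster KS
  updated: d(A,KS)=7, d(E,KS)=20, d(F,KS)=25/2, d(J,KS)=33/2, d(KS,L)=24, d(KS,Y)=9
step 2: merge (L,Y) at d=1; branch lengths L→1/2, Y→1/2; new cluster LY
  updated: d(A,LY)=4, d(E,LY)=45/2, d(F,LY)=10, d(J,LY)=35/2, d(KS,LY)=33/2
step 3: merge (A,LY) at d=4; branch lengths A→2, LY→3/2; new cluster ALY
  updated: d(ALY,E)=67/3, d(ALY,F)=37/3, d(ALY,J)=18, d(ALY,KS)=40/3
step 4: merge (F,J) at d=5; branch lengths F→5/2, J→5/2; new cluster FJ
  updated: d(ALY,FJ)=91/6, d(E,FJ)=24, d(FJ,KS)=29/2
step 5: merge (ALY,KS) at d=40/3; branch lengths ALY→14/3, KS→37/6; new cluster AKLSY
  updated: d(AKLSY,E)=107/5, d(AKLSY,FJ)=149/10
step 6: merge (AKLSY,FJ) at d=149/10; branch lengths AKLSY→47/60, FJ→99/20; new cluster AFJKLSY
  updated: d(AFJKLSY,E)=155/7
step 7: merge (AFJKLSY,E) at d=155/7; branch lengths AFJKLSY→507/140, E→155/14; new cluster AEFJKLSY
final tree: ((((A:2,(L:1/2,Y:1/2):3/2):14/3,(K:1/2,S:1/2):37/6):47/60,(F:5/2,J:5/2):99/20):507/140,E:155/14)
total length: 17539/420

47/60,99/20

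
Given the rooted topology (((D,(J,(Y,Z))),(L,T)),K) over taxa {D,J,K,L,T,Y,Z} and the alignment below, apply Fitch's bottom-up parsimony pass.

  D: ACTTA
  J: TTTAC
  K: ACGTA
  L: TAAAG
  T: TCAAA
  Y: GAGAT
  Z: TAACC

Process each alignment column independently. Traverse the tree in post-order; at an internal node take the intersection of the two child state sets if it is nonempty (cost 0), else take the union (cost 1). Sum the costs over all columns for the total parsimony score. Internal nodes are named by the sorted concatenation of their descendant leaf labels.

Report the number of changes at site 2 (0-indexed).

YZ@0: {G} ∪ {T} = {G,T} (union, +1)
JYZ@0: {T} ∩ {G,T} = {T} (intersection, +0)
DJYZ@0: {A} ∪ {T} = {A,T} (union, +1)
LT@0: {T} ∩ {T} = {T} (intersection, +0)
DJLTYZ@0: {A,T} ∩ {T} = {T} (intersection, +0)
DJKLTYZ@0: {T} ∪ {A} = {A,T} (union, +1)
YZ@1: {A} ∩ {A} = {A} (intersection, +0)
JYZ@1: {T} ∪ {A} = {A,T} (union, +1)
DJYZ@1: {C} ∪ {A,T} = {A,C,T} (union, +1)
LT@1: {A} ∪ {C} = {A,C} (union, +1)
DJLTYZ@1: {A,C,T} ∩ {A,C} = {A,C} (intersection, +0)
DJKLTYZ@1: {A,C} ∩ {C} = {C} (intersection, +0)
YZ@2: {G} ∪ {A} = {A,G} (union, +1)
JYZ@2: {T} ∪ {A,G} = {A,G,T} (union, +1)
DJYZ@2: {T} ∩ {A,G,T} = {T} (intersection, +0)
LT@2: {A} ∩ {A} = {A} (intersection, +0)
DJLTYZ@2: {T} ∪ {A} = {A,T} (union, +1)
DJKLTYZ@2: {A,T} ∪ {G} = {A,G,T} (union, +1)
YZ@3: {A} ∪ {C} = {A,C} (union, +1)
JYZ@3: {A} ∩ {A,C} = {A} (intersection, +0)
DJYZ@3: {T} ∪ {A} = {A,T} (union, +1)
LT@3: {A} ∩ {A} = {A} (intersection, +0)
DJLTYZ@3: {A,T} ∩ {A} = {A} (intersection, +0)
DJKLTYZ@3: {A} ∪ {T} = {A,T} (union, +1)
YZ@4: {T} ∪ {C} = {C,T} (union, +1)
JYZ@4: {C} ∩ {C,T} = {C} (intersection, +0)
DJYZ@4: {A} ∪ {C} = {A,C} (union, +1)
LT@4: {G} ∪ {A} = {A,G} (union, +1)
DJLTYZ@4: {A,C} ∩ {A,G} = {A} (intersection, +0)
DJKLTYZ@4: {A} ∩ {A} = {A} (intersection, +0)
per-site changes: [3, 3, 4, 3, 3]; total = 16

4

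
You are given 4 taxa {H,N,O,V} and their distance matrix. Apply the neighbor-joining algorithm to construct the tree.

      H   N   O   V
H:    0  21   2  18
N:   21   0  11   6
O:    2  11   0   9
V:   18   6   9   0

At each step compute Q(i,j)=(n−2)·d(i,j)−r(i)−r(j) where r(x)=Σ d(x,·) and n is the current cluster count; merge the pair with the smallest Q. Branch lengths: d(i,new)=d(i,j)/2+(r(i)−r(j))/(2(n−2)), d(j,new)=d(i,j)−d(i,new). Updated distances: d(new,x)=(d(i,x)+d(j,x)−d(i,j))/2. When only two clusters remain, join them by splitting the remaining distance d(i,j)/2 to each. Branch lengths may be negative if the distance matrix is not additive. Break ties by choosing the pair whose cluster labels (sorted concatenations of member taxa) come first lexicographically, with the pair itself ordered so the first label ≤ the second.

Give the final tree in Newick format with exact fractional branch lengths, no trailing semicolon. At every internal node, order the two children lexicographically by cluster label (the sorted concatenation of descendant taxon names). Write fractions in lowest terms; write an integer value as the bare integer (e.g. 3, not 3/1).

1. join H+O (d=2, Q=-59) ⇒ HO; edges |H|=23/4, |O|=-15/4
  updated: d(HO,N)=15, d(HO,V)=25/2
2. join HO+N (d=15, Q=-67/2) ⇒ HNO; edges |HO|=43/4, |N|=17/4
  updated: d(HNO,V)=7/4
3. join HNO+V (d=7/4) ⇒ HNOV; edges |HNO|=7/8, |V|=7/8
final tree: (((H:23/4,O:-15/4):43/4,N:17/4):7/8,V:7/8)
total length: 75/4

(((H:23/4,O:-15/4):43/4,N:17/4):7/8,V:7/8)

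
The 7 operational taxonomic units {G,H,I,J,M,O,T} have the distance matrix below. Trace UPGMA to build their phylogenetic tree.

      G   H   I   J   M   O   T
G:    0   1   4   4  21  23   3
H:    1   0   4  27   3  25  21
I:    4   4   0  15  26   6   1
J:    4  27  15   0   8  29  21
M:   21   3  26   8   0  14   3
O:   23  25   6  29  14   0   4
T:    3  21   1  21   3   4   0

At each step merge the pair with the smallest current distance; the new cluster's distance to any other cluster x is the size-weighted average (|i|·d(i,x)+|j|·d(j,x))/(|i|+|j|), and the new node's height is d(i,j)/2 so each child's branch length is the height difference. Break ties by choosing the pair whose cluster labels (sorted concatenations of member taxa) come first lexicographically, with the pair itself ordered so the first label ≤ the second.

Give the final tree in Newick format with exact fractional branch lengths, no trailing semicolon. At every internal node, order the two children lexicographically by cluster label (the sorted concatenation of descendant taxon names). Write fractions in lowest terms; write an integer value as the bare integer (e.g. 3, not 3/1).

(((G:1/2,H:1/2):37/6,((I:1/2,T:1/2):2,O:5/2):25/6):89/60,(J:4,M:4):83/20)

step 1: merge (G,H) at d=1; branch lengths G→1/2, H→1/2; new cluster GH
  updated: d(GH,I)=4, d(GH,J)=31/2, d(GH,M)=12, d(GH,O)=24, d(GH,T)=12
step 2: merge (I,T) at d=1; branch lengths I→1/2, T→1/2; new cluster IT
  updated: d(GH,IT)=8, d(IT,J)=18, d(IT,M)=29/2, d(IT,O)=5
step 3: merge (IT,O) at d=5; branch lengths IT→2, O→5/2; new cluster IOT
  updated: d(GH,IOT)=40/3, d(IOT,J)=65/3, d(IOT,M)=43/3
step 4: merge (J,M) at d=8; branch lengths J→4, M→4; new cluster JM
  updated: d(GH,JM)=55/4, d(IOT,JM)=18
step 5: merge (GH,IOT) at d=40/3; branch lengths GH→37/6, IOT→25/6; new cluster GHIOT
  updated: d(GHIOT,JM)=163/10
step 6: merge (GHIOT,JM) at d=163/10; branch lengths GHIOT→89/60, JM→83/20; new cluster GHIJMOT
final tree: (((G:1/2,H:1/2):37/6,((I:1/2,T:1/2):2,O:5/2):25/6):89/60,(J:4,M:4):83/20)
total length: 457/15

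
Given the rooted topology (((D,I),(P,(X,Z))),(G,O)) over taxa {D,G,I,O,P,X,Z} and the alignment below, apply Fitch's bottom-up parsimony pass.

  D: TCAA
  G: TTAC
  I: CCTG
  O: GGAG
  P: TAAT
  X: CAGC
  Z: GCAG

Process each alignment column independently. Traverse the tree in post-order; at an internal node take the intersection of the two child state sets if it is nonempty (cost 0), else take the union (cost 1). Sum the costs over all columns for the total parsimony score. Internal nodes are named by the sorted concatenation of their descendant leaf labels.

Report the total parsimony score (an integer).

14

site 0, node DI: D={T} ∪ I={C} → {C,T} (+1)
site 0, node XZ: X={C} ∪ Z={G} → {C,G} (+1)
site 0, node PXZ: P={T} ∪ XZ={C,G} → {C,G,T} (+1)
site 0, node DIPXZ: DI={C,T} ∩ PXZ={C,G,T} → {C,T} (+0)
site 0, node GO: G={T} ∪ O={G} → {G,T} (+1)
site 0, node DGIOPXZ: DIPXZ={C,T} ∩ GO={G,T} → {T} (+0)
site 1, node DI: D={C} ∩ I={C} → {C} (+0)
site 1, node XZ: X={A} ∪ Z={C} → {A,C} (+1)
site 1, node PXZ: P={A} ∩ XZ={A,C} → {A} (+0)
site 1, node DIPXZ: DI={C} ∪ PXZ={A} → {A,C} (+1)
site 1, node GO: G={T} ∪ O={G} → {G,T} (+1)
site 1, node DGIOPXZ: DIPXZ={A,C} ∪ GO={G,T} → {A,C,G,T} (+1)
site 2, node DI: D={A} ∪ I={T} → {A,T} (+1)
site 2, node XZ: X={G} ∪ Z={A} → {A,G} (+1)
site 2, node PXZ: P={A} ∩ XZ={A,G} → {A} (+0)
site 2, node DIPXZ: DI={A,T} ∩ PXZ={A} → {A} (+0)
site 2, node GO: G={A} ∩ O={A} → {A} (+0)
site 2, node DGIOPXZ: DIPXZ={A} ∩ GO={A} → {A} (+0)
site 3, node DI: D={A} ∪ I={G} → {A,G} (+1)
site 3, node XZ: X={C} ∪ Z={G} → {C,G} (+1)
site 3, node PXZ: P={T} ∪ XZ={C,G} → {C,G,T} (+1)
site 3, node DIPXZ: DI={A,G} ∩ PXZ={C,G,T} → {G} (+0)
site 3, node GO: G={C} ∪ O={G} → {C,G} (+1)
site 3, node DGIOPXZ: DIPXZ={G} ∩ GO={C,G} → {G} (+0)
per-site changes: [4, 4, 2, 4]; total = 14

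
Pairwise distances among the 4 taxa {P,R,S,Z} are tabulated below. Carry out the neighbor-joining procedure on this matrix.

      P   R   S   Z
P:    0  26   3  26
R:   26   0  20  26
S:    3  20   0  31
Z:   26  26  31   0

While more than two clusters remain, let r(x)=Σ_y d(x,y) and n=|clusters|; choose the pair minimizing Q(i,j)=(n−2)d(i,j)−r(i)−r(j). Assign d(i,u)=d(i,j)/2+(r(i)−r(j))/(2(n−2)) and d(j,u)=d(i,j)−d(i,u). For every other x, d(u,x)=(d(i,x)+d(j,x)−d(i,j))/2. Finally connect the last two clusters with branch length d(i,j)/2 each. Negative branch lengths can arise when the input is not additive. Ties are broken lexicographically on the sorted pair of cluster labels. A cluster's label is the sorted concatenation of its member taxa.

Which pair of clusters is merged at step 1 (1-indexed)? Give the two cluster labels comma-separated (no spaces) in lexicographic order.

step 1: merge (P,S) at d=3, Q=-103; branch lengths P→7/4, S→5/4; new cluster PS
  updated: d(PS,R)=43/2, d(PS,Z)=27
step 2: merge (PS,R) at d=43/2, Q=-149/2; branch lengths PS→45/4, R→41/4; new cluster PRS
  updated: d(PRS,Z)=63/4
step 3: merge (PRS,Z) at d=63/4; branch lengths PRS→63/8, Z→63/8; new cluster PRSZ
final tree: (((P:7/4,S:5/4):45/4,R:41/4):63/8,Z:63/8)
total length: 161/4

P,S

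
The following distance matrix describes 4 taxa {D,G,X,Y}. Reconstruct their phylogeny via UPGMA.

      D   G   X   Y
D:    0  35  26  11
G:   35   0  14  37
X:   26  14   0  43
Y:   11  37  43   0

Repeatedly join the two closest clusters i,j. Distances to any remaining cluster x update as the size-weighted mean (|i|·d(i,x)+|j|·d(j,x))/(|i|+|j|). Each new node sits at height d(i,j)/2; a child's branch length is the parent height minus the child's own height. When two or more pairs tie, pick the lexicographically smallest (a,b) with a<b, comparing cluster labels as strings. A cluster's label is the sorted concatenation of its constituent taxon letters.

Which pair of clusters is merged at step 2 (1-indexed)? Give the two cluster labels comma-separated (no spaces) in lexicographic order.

G,X

iteration 1: select D,Y (d=11); attach at lengths (11/2, 11/2); label the merged cluster DY
  updated: d(DY,G)=36, d(DY,X)=69/2
iteration 2: select G,X (d=14); attach at lengths (7, 7); label the merged cluster GX
  updated: d(DY,GX)=141/4
iteration 3: select DY,GX (d=141/4); attach at lengths (97/8, 85/8); label the merged cluster DGXY
final tree: ((D:11/2,Y:11/2):97/8,(G:7,X:7):85/8)
total length: 191/4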